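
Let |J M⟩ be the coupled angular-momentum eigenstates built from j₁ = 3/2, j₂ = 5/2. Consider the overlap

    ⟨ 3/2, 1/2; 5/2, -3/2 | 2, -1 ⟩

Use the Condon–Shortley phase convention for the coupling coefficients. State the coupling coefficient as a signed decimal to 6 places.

+√(1/42) = +0.154303

√[5·2!1!3!/7! · 2!1!1!4!1!3!] = √(24/7)
  +(−1)^0/∏(0,2,1,1,0,2)! = 1/4  (running 1/4)
  +(−1)^1/∏(1,1,0,0,1,3)! = -1/6  (running 1/12)
⟨..|..⟩ = √(24/7)·(1/12) = +0.154303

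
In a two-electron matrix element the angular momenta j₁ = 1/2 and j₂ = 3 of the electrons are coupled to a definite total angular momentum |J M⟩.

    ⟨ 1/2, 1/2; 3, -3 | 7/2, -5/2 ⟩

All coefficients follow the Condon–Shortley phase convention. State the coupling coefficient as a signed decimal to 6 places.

+0.377964

j₁+j₂−J=0  J+j₁−j₂=1  J−j₁+j₂=6  j₁+j₂+J+1=8
(j₁±m₁, j₂±m₂, J±M) = (1,0,0,6,1,6)
P² = 518400/7
sum k=0..0:
  [0] +1/720 = 1/720
S = 1/720
C² = P²·S² = 1/7 ; C = +0.377964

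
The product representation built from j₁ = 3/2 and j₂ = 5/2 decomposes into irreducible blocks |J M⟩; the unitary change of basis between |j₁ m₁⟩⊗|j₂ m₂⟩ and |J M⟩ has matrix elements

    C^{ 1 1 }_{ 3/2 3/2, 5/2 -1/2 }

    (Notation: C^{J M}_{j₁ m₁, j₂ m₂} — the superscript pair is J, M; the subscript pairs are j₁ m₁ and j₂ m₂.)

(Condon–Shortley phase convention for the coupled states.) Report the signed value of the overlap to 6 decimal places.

+0.223607

triangle: 3!×0!×2!/6! = 12/720
(j±m)!: 3!×0!×2!×3!×2!×0! = 144
prefactor² = (2J+1)×Δ×N² = 36/5
  k=0: +1/(0!×3!×0!×2!×0!×0!) = 1/12
Σ = 1/12  ⇒  CG² = 36/5×(1/12)² = 1/20
CG = +√(1/20) = +0.223607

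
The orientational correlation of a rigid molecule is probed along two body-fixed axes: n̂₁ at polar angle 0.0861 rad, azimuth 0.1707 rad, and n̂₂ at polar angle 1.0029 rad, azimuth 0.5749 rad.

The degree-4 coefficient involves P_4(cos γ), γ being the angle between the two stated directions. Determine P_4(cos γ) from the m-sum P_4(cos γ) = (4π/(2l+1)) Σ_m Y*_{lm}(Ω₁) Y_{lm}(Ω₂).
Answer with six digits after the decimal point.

-0.409779

Expand P_4 via completeness: Σ_{m} conj(Y_{4,m}) at Ω₁ times Y_{4,m} at Ω₂ —
  [-4]  conj(Y_{4,-4})(Ω₁) = (0.000019, 0.000015) ; Y_{4,-4}(Ω₂) = (-0.148863, -0.166743) ; Δ = (-0.000000, -0.000005)
  [-3]  conj(Y_{4,-3})(Ω₁) = (0.000691, 0.000389) ; Y_{4,-3}(Ω₂) = (-0.061834, -0.398595) ; Δ = (0.000112, -0.000300)
  [-2]  conj(Y_{4,-2})(Ω₁) = (0.013865, 0.004927) ; Y_{4,-2}(Ω₂) = (0.099595, -0.222424) ; Δ = (0.002477, -0.002593)
  [-1]  conj(Y_{4,-1})(Ω₁) = (0.157703, 0.027185) ; Y_{4,-1}(Ω₂) = (-0.175520, 0.113720) ; Δ = (-0.030772, 0.013163)
  [+0]  conj(Y_{4,0})(Ω₁) = (0.815196, -0.000000) ; Y_{4,0}(Ω₂) = (-0.290871, 0.000000) ; Δ = (-0.237117, 0.000000)
  [+1]  conj(Y_{4,1})(Ω₁) = (-0.157703, 0.027185) ; Y_{4,1}(Ω₂) = (0.175520, 0.113720) ; Δ = (-0.030772, -0.013163)
  [+2]  conj(Y_{4,2})(Ω₁) = (0.013865, -0.004927) ; Y_{4,2}(Ω₂) = (0.099595, 0.222424) ; Δ = (0.002477, 0.002593)
  [+3]  conj(Y_{4,3})(Ω₁) = (-0.000691, 0.000389) ; Y_{4,3}(Ω₂) = (0.061834, -0.398595) ; Δ = (0.000112, 0.000300)
  [+4]  conj(Y_{4,4})(Ω₁) = (0.000019, -0.000015) ; Y_{4,4}(Ω₂) = (-0.148863, 0.166743) ; Δ = (-0.000000, 0.000005)
Accumulated sum (-0.293482, 0.000000); after 4π/(2l+1) scaling, (-0.409779, 0.000000) ⇒ P_4 = -0.409779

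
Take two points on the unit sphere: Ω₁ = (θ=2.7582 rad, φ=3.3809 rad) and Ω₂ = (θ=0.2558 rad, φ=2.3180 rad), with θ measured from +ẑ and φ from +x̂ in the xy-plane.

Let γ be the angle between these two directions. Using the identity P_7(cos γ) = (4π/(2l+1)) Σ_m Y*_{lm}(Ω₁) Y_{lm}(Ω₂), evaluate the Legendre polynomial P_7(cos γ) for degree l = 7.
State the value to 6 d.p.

0.393373

Expand P_7 via completeness: Σ_{m} conj(Y_{7,m}) at Ω₁ times Y_{7,m} at Ω₂ —
  [-7]  conj(Y_{7,-7})(Ω₁) = (0.000053, -0.000510) ; Y_{7,-7}(Ω₂) = (-0.000029, 0.000016) ; Δ = (0.000000, 0.000000)
  [-6]  conj(Y_{7,-6})(Ω₁) = (-0.000640, -0.004711) ; Y_{7,-6}(Ω₂) = (0.000108, -0.000463) ; Δ = (-0.000002, -0.000000)
  [-5]  conj(Y_{7,-5})(Ω₁) = (-0.010003, -0.025467) ; Y_{7,-5}(Ω₂) = (0.002380, 0.003520) ; Δ = (0.000066, -0.000096)
  [-4]  conj(Y_{7,-4})(Ω₁) = (-0.062770, -0.089131) ; Y_{7,-4}(Ω₂) = (-0.026365, -0.004060) ; Δ = (0.001293, 0.002605)
  [-3]  conj(Y_{7,-3})(Ω₁) = (-0.226867, -0.198145) ; Y_{7,-3}(Ω₂) = (0.093351, -0.074081) ; Δ = (-0.035857, -0.001690)
  [-2]  conj(Y_{7,-2})(Ω₁) = (-0.471686, -0.244735) ; Y_{7,-2}(Ω₂) = (-0.027598, 0.360579) ; Δ = (0.101264, -0.163326)
  [-1]  conj(Y_{7,-1})(Ω₁) = (-0.415109, -0.101280) ; Y_{7,-1}(Ω₂) = (-0.433583, -0.468037) ; Δ = (0.132582, 0.238200)
  [+0]  conj(Y_{7,0})(Ω₁) = (0.238701, -0.000000) ; Y_{7,0}(Ω₂) = (0.296873, 0.000000) ; Δ = (0.070864, 0.000000)
  [+1]  conj(Y_{7,1})(Ω₁) = (0.415109, -0.101280) ; Y_{7,1}(Ω₂) = (0.433583, -0.468037) ; Δ = (0.132582, -0.238200)
  [+2]  conj(Y_{7,2})(Ω₁) = (-0.471686, 0.244735) ; Y_{7,2}(Ω₂) = (-0.027598, -0.360579) ; Δ = (0.101264, 0.163326)
  [+3]  conj(Y_{7,3})(Ω₁) = (0.226867, -0.198145) ; Y_{7,3}(Ω₂) = (-0.093351, -0.074081) ; Δ = (-0.035857, 0.001690)
  [+4]  conj(Y_{7,4})(Ω₁) = (-0.062770, 0.089131) ; Y_{7,4}(Ω₂) = (-0.026365, 0.004060) ; Δ = (0.001293, -0.002605)
  [+5]  conj(Y_{7,5})(Ω₁) = (0.010003, -0.025467) ; Y_{7,5}(Ω₂) = (-0.002380, 0.003520) ; Δ = (0.000066, 0.000096)
  [+6]  conj(Y_{7,6})(Ω₁) = (-0.000640, 0.004711) ; Y_{7,6}(Ω₂) = (0.000108, 0.000463) ; Δ = (-0.000002, 0.000000)
  [+7]  conj(Y_{7,7})(Ω₁) = (-0.000053, -0.000510) ; Y_{7,7}(Ω₂) = (0.000029, 0.000016) ; Δ = (0.000000, -0.000000)
Σ over m = (0.469555, 0.000000); ×(4π/15) → (0.393373, 0.000000). Real part: 0.393373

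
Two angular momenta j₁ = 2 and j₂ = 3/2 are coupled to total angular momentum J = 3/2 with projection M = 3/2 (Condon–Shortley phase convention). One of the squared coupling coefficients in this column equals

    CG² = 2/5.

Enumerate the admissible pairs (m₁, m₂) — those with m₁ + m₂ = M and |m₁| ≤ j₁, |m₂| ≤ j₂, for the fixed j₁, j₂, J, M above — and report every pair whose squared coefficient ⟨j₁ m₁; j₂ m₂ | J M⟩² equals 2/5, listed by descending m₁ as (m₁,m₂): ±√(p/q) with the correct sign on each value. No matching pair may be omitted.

(2,-1/2): +√(2/5); (1,1/2): −√(2/5)

Admissible pairs with m₁+m₂ = M = 3/2: (0,3/2), (1,1/2), (2,-1/2)
  (m₁,m₂)=(2,-1/2): CG² = 2/5, CG = +√(2/5)   ← matches the target
  (m₁,m₂)=(1,1/2): CG² = 2/5, CG = −√(2/5)   ← matches the target
  (m₁,m₂)=(0,3/2): CG² = 1/5, CG = +√(1/5)
Pairs with CG² = 2/5: (2,-1/2): +√(2/5); (1,1/2): −√(2/5)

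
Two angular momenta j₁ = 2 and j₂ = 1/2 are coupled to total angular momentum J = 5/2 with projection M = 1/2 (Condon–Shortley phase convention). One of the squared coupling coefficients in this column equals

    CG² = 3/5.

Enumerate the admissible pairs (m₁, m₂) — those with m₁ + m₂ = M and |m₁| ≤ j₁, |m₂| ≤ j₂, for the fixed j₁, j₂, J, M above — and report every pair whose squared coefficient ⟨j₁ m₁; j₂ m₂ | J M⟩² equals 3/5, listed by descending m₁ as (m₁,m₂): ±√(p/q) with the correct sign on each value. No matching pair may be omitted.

(0,1/2): +√(3/5)

Admissible pairs with m₁+m₂ = M = 1/2: (0,1/2), (1,-1/2)
  (m₁,m₂)=(1,-1/2): CG² = 2/5, CG = +√(2/5)
  (m₁,m₂)=(0,1/2): CG² = 3/5, CG = +√(3/5)   ← matches the target
Pairs with CG² = 3/5: (0,1/2): +√(3/5)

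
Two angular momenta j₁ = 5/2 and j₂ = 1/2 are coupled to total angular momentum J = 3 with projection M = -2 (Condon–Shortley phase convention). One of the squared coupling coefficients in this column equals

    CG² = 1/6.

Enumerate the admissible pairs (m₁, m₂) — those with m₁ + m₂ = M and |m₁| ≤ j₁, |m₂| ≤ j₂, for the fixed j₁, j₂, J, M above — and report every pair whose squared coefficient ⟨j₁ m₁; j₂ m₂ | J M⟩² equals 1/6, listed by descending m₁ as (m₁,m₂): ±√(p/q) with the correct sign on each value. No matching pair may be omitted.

Admissible pairs with m₁+m₂ = M = -2: (-5/2,1/2), (-3/2,-1/2)
  (m₁,m₂)=(-3/2,-1/2): CG² = 5/6, CG = +√(5/6)
  (m₁,m₂)=(-5/2,1/2): CG² = 1/6, CG = +√(1/6)   ← matches the target
Pairs with CG² = 1/6: (-5/2,1/2): +√(1/6)

(-5/2,1/2): +√(1/6)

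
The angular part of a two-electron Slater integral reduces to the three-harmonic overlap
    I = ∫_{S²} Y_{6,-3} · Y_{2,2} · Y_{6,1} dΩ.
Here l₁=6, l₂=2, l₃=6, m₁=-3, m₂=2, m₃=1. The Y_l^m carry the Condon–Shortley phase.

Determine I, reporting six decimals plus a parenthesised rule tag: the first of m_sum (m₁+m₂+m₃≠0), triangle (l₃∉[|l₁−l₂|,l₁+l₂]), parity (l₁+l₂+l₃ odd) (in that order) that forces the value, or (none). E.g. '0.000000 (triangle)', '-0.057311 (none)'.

0.177674 (none)

m-sum 0 ✓  L=14 even ✓  4≤6≤8 ✓
Π(2lᵢ+1) = 13×5×13 = 845
triangle coeff Δ(6,2,6) = 1/90090
Σ_t [0,2]: t=0:+1/69120 t=1:−1/14400 t=2:+1/69120 = -7/172800
(3j)²=14/715 [(6 2 6; 0 0 0)], sign=-1
Σ_t [2,2]: t=2:+1/120960 = 1/120960
(3j)²=24/1001 [(6 2 6; -3 2 1)], sign=-1
⇒ 4πI² = 48/121
I = (+1)√(48/121/(4π)) = 0.17767364
No selection rule forces the value: the integral is nonzero (none).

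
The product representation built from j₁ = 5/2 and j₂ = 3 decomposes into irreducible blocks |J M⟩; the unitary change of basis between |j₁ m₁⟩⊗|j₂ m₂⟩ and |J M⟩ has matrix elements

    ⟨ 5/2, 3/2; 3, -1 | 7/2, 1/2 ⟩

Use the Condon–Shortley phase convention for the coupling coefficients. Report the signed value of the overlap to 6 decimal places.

+0.356348

j₁+j₂−J=2  J+j₁−j₂=3  J−j₁+j₂=4  j₁+j₂+J+1=10
(j₁±m₁, j₂±m₂, J±M) = (4,1,2,4,4,3)
P² = 18432/175
sum k=0..1:
  [0] +1/16 = 1/16
  [1] −1/36 = -1/36
S = 5/144
C² = P²·S² = 8/63 ; C = +0.356348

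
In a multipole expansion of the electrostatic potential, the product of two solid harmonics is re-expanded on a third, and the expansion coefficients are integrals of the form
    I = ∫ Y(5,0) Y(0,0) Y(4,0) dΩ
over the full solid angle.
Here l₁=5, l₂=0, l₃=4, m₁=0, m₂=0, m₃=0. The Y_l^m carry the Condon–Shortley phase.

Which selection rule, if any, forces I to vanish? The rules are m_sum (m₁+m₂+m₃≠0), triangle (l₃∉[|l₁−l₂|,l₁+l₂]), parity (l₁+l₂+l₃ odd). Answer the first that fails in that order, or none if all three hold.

Σmᵢ = 0  ✓
l₃∈[|l₁−l₂|,l₁+l₂]=[5,5] required, l₃=4 fails  ✗
Σlᵢ = 9 ⇒ odd

triangle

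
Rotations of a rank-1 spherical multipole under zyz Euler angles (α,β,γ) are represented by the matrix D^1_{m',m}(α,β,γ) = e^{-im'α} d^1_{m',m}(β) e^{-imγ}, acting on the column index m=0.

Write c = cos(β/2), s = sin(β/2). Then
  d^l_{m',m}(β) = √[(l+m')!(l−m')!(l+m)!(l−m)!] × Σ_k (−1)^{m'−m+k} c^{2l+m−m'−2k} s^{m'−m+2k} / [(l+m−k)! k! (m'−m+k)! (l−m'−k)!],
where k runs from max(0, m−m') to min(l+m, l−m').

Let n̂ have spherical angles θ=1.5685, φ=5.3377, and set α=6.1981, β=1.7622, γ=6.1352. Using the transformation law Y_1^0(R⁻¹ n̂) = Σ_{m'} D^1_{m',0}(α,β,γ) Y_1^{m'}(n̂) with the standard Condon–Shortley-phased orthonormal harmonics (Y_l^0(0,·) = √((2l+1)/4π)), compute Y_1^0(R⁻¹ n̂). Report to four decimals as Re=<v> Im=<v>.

Need the full column D^1_{m',0} for m'=−1..1 at α=6.1981, β=1.7622, γ=6.1352.
cos(β/2)=0.636303, sin(β/2)=0.771439
d^1_{-1,0}: single k=1 term ⇒ +0.694194;  D = +0.691682-0.058994i
d^1_{0,0}: k∈[0..1] ⇒ +0.404881 -0.595119 = -0.190237;  D = -0.190237+0.000000i
d^1_{1,0}: single k=0 term ⇒ -0.694194;  D = -0.691682-0.058994i
Y_1^{m'}(θ=1.5685,φ=5.3377) and Σ D·Y over m':
  (+0.6917-0.0590i)·(+0.2022+0.2801i)  (-0.1902+0.0000i)·(+0.0011+0.0000i)  (-0.6917-0.0590i)·(-0.2022+0.2801i)
Y_1^0(R⁻¹ n̂) = +0.312601+0.000000i

Re=0.3126 Im=0.0000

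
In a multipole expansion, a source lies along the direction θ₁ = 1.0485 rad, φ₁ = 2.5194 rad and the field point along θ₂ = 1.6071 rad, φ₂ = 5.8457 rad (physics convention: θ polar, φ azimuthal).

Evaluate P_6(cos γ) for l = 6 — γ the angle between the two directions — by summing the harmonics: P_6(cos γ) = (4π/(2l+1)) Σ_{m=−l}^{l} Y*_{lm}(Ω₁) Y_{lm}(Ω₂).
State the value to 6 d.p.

-0.365201

Addition theorem: P_6(cos γ) = (4π/13) Σ_m Y*_{lm}(Ω₁) Y_{lm}(Ω₂), m = −6…6:
  m=-6: Y*=-0.16993 + 0.11416j  Y=-0.41837 + 0.23770j  product 0.04396 - 0.08816j
  m=-5: Y*=0.40802 + 0.01250j  Y=0.03501 - 0.04939j  product 0.01490 - 0.01971j
  m=-4: Y*=-0.27785 - 0.21246j  Y=0.06249 - 0.34507j  product -0.09068 + 0.08260j
  m=-3: Y*=-0.01618 - 0.05310j  Y=0.01800 + 0.06811j  product 0.00333 - 0.00206j
  m=-2: Y*=-0.11262 + 0.33270j  Y=0.20357 + 0.24374j  product -0.10402 + 0.04028j
  m=-1: Y*=0.06112 - 0.04383j  Y=-0.06714 - 0.03140j  product -0.00548 + 0.00102j
  m=+0: Y*=0.32942 + 0.00000j  Y=-0.30909 + 0.00000j  product -0.10182 + 0.00000j
  m=+1: Y*=-0.06112 - 0.04383j  Y=0.06714 - 0.03140j  product -0.00548 - 0.00102j
  m=+2: Y*=-0.11262 - 0.33270j  Y=0.20357 - 0.24374j  product -0.10402 - 0.04028j
  m=+3: Y*=0.01618 - 0.05310j  Y=-0.01800 + 0.06811j  product 0.00333 + 0.00206j
  m=+4: Y*=-0.27785 + 0.21246j  Y=0.06249 + 0.34507j  product -0.09068 - 0.08260j
  m=+5: Y*=-0.40802 + 0.01250j  Y=-0.03501 - 0.04939j  product 0.01490 + 0.01971j
  m=+6: Y*=-0.16993 - 0.11416j  Y=-0.41837 - 0.23770j  product 0.04396 + 0.08816j
Σ over m = -0.37780 + 0.00000j; ×(4π/13) → -0.36520 + 0.00000j. Real part: -0.365201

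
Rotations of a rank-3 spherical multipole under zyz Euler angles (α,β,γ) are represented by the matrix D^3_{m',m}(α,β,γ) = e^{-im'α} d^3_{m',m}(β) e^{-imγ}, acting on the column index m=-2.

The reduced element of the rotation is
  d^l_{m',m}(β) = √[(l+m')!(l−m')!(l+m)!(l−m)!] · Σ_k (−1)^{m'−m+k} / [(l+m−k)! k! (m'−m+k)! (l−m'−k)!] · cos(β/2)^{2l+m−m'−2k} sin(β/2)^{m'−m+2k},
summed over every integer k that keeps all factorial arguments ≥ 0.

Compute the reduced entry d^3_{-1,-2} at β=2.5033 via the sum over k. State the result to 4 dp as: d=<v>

d^3_{-1,-2}(β=2.5033) via the finite sum:
Half-angle: c=0.313756, s=0.949504. N=√(2·24·1·120)=75.894664
Admissible k: 0..1 (factorial args all ≥0)
  k=0: (−1)^1·75.8947/(24)·0.3138^5·0.9495^1 = -0.009130
  k=1: (−1)^2·75.8947/(12)·0.3138^3·0.9495^3 = +0.167223
d^3_{-1,-2}(2.5033) = -0.009130 +0.167223 = +0.158093

d=0.1581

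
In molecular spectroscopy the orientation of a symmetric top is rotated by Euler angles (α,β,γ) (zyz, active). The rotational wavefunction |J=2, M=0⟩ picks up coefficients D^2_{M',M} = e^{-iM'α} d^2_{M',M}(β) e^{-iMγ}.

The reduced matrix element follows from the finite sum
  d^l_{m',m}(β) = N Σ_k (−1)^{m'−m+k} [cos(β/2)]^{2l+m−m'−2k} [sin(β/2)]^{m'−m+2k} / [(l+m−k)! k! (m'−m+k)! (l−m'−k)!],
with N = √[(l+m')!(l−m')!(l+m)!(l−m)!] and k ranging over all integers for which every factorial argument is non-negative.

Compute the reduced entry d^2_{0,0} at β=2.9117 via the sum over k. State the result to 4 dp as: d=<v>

d=0.9221

d^2_{0,0}(β=2.9117) via the finite sum:
c=cos(2.911700/2)=0.114693, s=sin(2.911700/2)=0.993401; N=√[2·2·2·2]=4.000000
The bounds max(0,m−m')=0 and min(l+m,l−m')=2 give 3 terms
  k=0: (−1)^0·4.0000/(4)·0.1147^4·0.9934^0 = +0.000173
  k=1: (−1)^1·4.0000/(1)·0.1147^2·0.9934^2 = -0.051926
  k=2: (−1)^2·4.0000/(4)·0.1147^0·0.9934^4 = +0.973864
d^2_{0,0}(2.9117) = +0.000173 -0.051926 +0.973864 = +0.922111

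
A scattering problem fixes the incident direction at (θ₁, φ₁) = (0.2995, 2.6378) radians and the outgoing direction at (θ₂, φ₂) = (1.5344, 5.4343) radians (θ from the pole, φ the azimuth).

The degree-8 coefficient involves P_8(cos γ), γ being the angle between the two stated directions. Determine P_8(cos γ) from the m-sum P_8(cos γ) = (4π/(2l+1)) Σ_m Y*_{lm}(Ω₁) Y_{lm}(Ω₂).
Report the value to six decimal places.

-0.137110

Addition theorem: P_8(cos γ) = (4π/17) Σ_m Y*_{lm}(Ω₁) Y_{lm}(Ω₂), m = −8…8:
  m=-8: (-0.000019+0.000023i) × (+0.447985+0.249349i) = -0.000014+0.000006i  (running Σ = -0.000014+0.000006i)
  m=-7: (+0.000355-0.000144i) × (+0.070376-0.024973i) = +0.000021-0.000019i  (running Σ = +0.000007-0.000013i)
  m=-6: (-0.003130-0.000374i) × (-0.136619+0.341136i) = +0.000555-0.001017i  (running Σ = +0.000562-0.001030i)
  m=-5: (+0.015091+0.010833i) × (+0.039644+0.078439i) = -0.000252+0.001613i  (running Σ = +0.000311+0.000583i)
  m=-4: (-0.034647-0.072767i) × (-0.315370-0.081855i) = +0.004970+0.025784i  (running Σ = +0.005281+0.026368i)
  m=-3: (-0.014980+0.251821i) × (-0.077909+0.052724i) = -0.012110-0.020409i  (running Σ = -0.006829+0.005959i)
  m=-2: (+0.281110-0.445195i) × (+0.039019-0.305646i) = -0.125103-0.103291i  (running Σ = -0.131932-0.097333i)
  m=-1: (-0.499397+0.275286i) × (-0.063907-0.072585i) = +0.051897+0.018656i  (running Σ = -0.080035-0.078677i)
  m=0: (-0.083878-0.000000i) × (+0.302987+0.000000i) = -0.025414-0.000000i  (running Σ = -0.105449-0.078677i)
  m=1: (+0.499397+0.275286i) × (+0.063907-0.072585i) = +0.051897-0.018656i  (running Σ = -0.053553-0.097333i)
  m=2: (+0.281110+0.445195i) × (+0.039019+0.305646i) = -0.125103+0.103291i  (running Σ = -0.178656+0.005959i)
  m=3: (+0.014980+0.251821i) × (+0.077909+0.052724i) = -0.012110+0.020409i  (running Σ = -0.190766+0.026368i)
  m=4: (-0.034647+0.072767i) × (-0.315370+0.081855i) = +0.004970-0.025784i  (running Σ = -0.185796+0.000583i)
  m=5: (-0.015091+0.010833i) × (-0.039644+0.078439i) = -0.000252-0.001613i  (running Σ = -0.186047-0.001030i)
  m=6: (-0.003130+0.000374i) × (-0.136619-0.341136i) = +0.000555+0.001017i  (running Σ = -0.185492-0.000013i)
  m=7: (-0.000355-0.000144i) × (-0.070376-0.024973i) = +0.000021+0.000019i  (running Σ = -0.185471+0.000006i)
  m=8: (-0.000019-0.000023i) × (+0.447985-0.249349i) = -0.000014-0.000006i  (running Σ = -0.185485+0.000000i)
Accumulated sum -0.185485+0.000000i; after 4π/(2l+1) scaling, -0.137110+0.000000i ⇒ P_8 = -0.137110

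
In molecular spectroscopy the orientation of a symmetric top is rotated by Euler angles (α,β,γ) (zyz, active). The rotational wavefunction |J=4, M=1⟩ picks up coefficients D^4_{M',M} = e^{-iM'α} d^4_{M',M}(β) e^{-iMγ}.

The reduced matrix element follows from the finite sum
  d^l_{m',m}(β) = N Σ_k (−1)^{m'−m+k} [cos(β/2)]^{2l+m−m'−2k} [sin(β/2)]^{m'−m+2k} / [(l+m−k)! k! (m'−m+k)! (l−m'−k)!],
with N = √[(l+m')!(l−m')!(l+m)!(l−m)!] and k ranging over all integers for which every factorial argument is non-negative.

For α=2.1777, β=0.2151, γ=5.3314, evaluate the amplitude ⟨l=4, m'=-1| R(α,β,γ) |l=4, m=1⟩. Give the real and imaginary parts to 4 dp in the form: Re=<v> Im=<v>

Re=-0.1074 Im=0.0013

First d^4_{-1,1}(β=0.2151), then the phase factors e^{-i(-1)α} and e^{-i(1)γ}:
With c≡cos(β/2)=0.994222 and s≡sin(β/2)=0.107343, N=[6·120·120·6]^{1/2}=720.000000
The bounds max(0,m−m')=2 and min(l+m,l−m')=5 give 4 terms
  k=2: (−1)^0·720.0000/(72)·0.9942^6·0.1073^2 = +0.111287
  k=3: (−1)^1·720.0000/(24)·0.9942^4·0.1073^4 = -0.003892
  k=4: (−1)^2·720.0000/(48)·0.9942^2·0.1073^6 = +0.000023
  k=5: (−1)^3·720.0000/(720)·0.9942^0·0.1073^8 = -0.000000
d^4_{-1,1}(0.2151) = +0.111287 -0.003892 +0.000023 -0.000000 = +0.107418
D = (-0.570327+0.821418i)·(+0.107418)·(+0.580230+0.814453i) = -0.107410+0.001301i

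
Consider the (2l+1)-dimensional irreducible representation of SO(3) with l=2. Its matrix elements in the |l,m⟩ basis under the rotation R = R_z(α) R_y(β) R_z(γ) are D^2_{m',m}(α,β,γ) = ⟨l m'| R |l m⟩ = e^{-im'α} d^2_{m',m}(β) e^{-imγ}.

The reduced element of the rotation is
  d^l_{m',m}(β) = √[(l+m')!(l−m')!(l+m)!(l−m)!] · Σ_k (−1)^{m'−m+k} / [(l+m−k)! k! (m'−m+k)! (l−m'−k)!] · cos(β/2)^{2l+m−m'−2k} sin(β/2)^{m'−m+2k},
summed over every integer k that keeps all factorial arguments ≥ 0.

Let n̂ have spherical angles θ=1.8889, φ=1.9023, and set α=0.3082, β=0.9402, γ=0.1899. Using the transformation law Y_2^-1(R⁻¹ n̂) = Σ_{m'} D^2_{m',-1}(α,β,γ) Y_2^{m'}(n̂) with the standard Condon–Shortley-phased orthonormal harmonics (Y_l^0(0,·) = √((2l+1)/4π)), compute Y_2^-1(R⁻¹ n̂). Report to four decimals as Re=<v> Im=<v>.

Need the full column D^2_{m',-1} for m'=−2..2 at α=0.3082, β=0.9402, γ=0.1899.
cos(β/2)=0.891523, sin(β/2)=0.452975
d^2_{-2,-1}: single k=1 term ⇒ +0.641952;  D = +0.444342+0.463316i
d^2_{-1,-1}: k∈[0..1] ⇒ +0.631728 -0.489255 = +0.142473;  D = +0.125161+0.068067i
d^2_{0,-1}: k∈[0..1] ⇒ -0.786227 +0.202970 = -0.583257;  D = -0.572772-0.110096i
d^2_{1,-1}: k∈[0..1] ⇒ +0.489255 -0.042102 = +0.447154;  D = +0.444029-0.052775i
d^2_{2,-1}: single k=0 term ⇒ -0.165724;  D = -0.150879+0.068558i
Y_2^{m'}(θ=1.8889,φ=1.9023) and Σ D·Y over m':
  (+0.4443+0.4633i)·(-0.2747+0.2145i)  (+0.1252+0.0681i)·(+0.0747+0.2170i)  (-0.5728-0.1101i)·(-0.2228+0.0000i)  (+0.4440-0.0528i)·(-0.0747+0.2170i)  (-0.1509+0.0686i)·(-0.2747-0.2145i)
Y_2^-1(R⁻¹ n̂) = -0.064778+0.138664i

Re=-0.0648 Im=0.1387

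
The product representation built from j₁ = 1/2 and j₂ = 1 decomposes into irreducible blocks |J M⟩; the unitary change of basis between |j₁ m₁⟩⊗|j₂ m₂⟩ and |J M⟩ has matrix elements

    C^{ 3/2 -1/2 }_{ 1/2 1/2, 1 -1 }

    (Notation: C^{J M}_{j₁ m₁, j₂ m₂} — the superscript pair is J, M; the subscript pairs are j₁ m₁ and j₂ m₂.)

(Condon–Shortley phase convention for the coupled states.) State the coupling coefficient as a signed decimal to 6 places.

+0.577350  (= +√(1/3))

triangle: 0!*1!*2!/4! = 2/24
(j±m)!: 1!*0!*0!*2!*1!*2! = 4
prefactor² = (2J+1)*Δ*N² = 4/3
  k=0: +1/(0!*0!*0!*0!*1!*2!) = 1/2
Σ = 1/2  ⇒  CG² = 4/3*(1/2)² = 1/3
CG = +√(1/3) = +0.577350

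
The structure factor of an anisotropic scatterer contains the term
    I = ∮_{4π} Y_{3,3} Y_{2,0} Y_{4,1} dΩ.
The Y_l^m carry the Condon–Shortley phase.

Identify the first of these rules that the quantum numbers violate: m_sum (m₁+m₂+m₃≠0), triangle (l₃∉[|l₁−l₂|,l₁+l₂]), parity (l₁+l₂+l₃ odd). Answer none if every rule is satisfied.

m₁+m₂+m₃ = 3 + 0 + 1 = 4  ✗
triangle: |3−2|=1 ≤ l₃=4 ≤ 3+2=5
parity: l₁+l₂+l₃ = 9 is odd

m_sum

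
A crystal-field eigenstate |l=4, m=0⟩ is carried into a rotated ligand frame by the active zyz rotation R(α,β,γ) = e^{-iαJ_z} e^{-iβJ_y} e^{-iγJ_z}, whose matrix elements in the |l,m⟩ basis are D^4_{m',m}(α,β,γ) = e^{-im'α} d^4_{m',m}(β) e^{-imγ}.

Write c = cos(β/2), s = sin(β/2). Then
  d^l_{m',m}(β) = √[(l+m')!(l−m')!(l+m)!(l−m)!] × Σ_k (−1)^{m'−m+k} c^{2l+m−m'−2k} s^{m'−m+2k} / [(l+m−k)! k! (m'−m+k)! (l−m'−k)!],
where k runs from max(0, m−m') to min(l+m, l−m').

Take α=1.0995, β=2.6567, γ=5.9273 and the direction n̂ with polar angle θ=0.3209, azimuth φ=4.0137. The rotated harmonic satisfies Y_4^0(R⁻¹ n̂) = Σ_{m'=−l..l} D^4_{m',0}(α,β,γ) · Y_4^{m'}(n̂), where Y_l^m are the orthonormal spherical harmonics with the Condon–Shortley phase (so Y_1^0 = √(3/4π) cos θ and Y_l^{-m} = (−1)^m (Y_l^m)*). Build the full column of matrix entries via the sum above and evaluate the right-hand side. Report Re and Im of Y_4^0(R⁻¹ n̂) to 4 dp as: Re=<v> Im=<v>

Need the full column D^4_{m',0} for m'=−4..4 at α=1.0995, β=2.6567, γ=5.9273.
cos(β/2)=0.240078, sin(β/2)=0.970754
d^4_{-4,0}: single k=4 term ⇒ +0.024683;  D = -0.007633-0.023473i
d^4_{-3,0}: k∈[3..4] ⇒ +0.008633 -0.141145 = -0.132513;  D = +0.130885+0.020707i
d^4_{-2,0}: k∈[2..4] ⇒ +0.001712 -0.074634 +0.457594 = +0.384672;  D = -0.226069+0.311232i
d^4_{-1,0}: k∈[1..4] ⇒ +0.000200 -0.019577 +0.320088 -0.872229 = -0.571519;  D = -0.259494-0.509212i
d^4_{0,0}: k∈[0..4] ⇒ +0.000011 -0.002887 +0.106206 -0.771754 +0.788628 = +0.120203;  D = +0.120203+0.000000i
d^4_{1,0}: k∈[0..3] ⇒ -0.000200 +0.019577 -0.320088 +0.872229 = +0.571519;  D = +0.259494-0.509212i
d^4_{2,0}: k∈[0..2] ⇒ +0.001712 -0.074634 +0.457594 = +0.384672;  D = -0.226069-0.311232i
d^4_{3,0}: k∈[0..1] ⇒ -0.008633 +0.141145 = +0.132513;  D = -0.130885+0.020707i
d^4_{4,0}: single k=0 term ⇒ +0.024683;  D = -0.007633+0.023473i
Y_4^{m'}(θ=0.3209,φ=4.0137) and Σ D·Y over m':
  (-0.0076-0.0235i)·(-0.0041+0.0015i)  (+0.1309+0.0207i)·(+0.0322+0.0187i)  (-0.2261+0.3112i)·(-0.0305-0.1739i)  (-0.2595-0.5092i)·(-0.3009+0.3582i)  (+0.1202+0.0000i)·(+0.4619+0.0000i)  (+0.2595-0.5092i)·(+0.3009+0.3582i)  (-0.2261-0.3112i)·(-0.0305+0.1739i)  (-0.1309+0.0207i)·(-0.0322+0.0187i)  (-0.0076+0.0235i)·(-0.0041-0.0015i)
Y_4^0(R⁻¹ n̂) = +0.706271+0.000000i

Re=0.7063 Im=0.0000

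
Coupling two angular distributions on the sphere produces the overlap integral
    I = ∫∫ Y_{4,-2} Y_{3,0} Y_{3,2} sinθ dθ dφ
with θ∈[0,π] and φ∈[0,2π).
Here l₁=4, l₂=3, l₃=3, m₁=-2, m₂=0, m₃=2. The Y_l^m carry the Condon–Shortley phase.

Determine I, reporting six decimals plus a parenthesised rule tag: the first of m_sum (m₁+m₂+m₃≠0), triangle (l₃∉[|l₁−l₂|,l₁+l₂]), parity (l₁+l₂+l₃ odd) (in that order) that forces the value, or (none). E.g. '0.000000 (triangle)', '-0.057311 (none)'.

m-sum 0 ✓  L=10 even ✓  1≤3≤7 ✓
Π(2lᵢ+1) = 9×7×7 = 441
triangle coeff Δ(4,3,3) = 1/34650
Σ_t [1,3]: t=1:−1/72 t=2:+1/16 t=3:−1/72 = 5/144
(3j)²=2/77 [(4 3 3; 0 0 0)], sign=-1
Σ_t [2,3]: t=2:+1/96 t=3:−1/72 = -1/288
(3j)²=1/462 [(4 3 3; -2 0 2)], sign=+1
⇒ 4πI² = 3/121
I = (-1)√(3/121/(4π)) = -0.04441841
No selection rule forces the value: the integral is nonzero (none).

-0.044418 (none)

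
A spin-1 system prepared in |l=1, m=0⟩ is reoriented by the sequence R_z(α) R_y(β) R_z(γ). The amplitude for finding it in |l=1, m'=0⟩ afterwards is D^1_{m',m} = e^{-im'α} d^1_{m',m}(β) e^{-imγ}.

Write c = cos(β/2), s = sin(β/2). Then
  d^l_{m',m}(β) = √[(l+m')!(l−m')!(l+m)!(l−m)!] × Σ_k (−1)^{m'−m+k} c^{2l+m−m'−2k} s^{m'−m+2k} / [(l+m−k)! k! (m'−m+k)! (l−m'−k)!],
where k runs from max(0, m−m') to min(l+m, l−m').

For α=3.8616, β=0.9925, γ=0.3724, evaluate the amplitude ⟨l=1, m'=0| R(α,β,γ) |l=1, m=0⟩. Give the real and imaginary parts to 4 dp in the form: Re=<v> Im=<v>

First d^1_{0,0}(β=0.9925), then the phase factors e^{-i(0)α} and e^{-i(0)γ}:
c=cos(0.992500/2)=0.879374, s=sin(0.992500/2)=0.476131; N=√[1·1·1·1]=1.000000
Admissible k: 0..1 (factorial args all ≥0)
  k=0: (−1)^0·1.0000/(1)·0.8794^2·0.4761^0 = +0.773299
  k=1: (−1)^1·1.0000/(1)·0.8794^0·0.4761^2 = -0.226701
d^1_{0,0}(0.9925) = +0.773299 -0.226701 = +0.546598
Attach z-rotation phases: D = e^{-i(0)(3.8616)}·(+0.546598)·e^{-i(0)(0.3724)} = +0.546598+0.000000i

Re=0.5466 Im=0.0000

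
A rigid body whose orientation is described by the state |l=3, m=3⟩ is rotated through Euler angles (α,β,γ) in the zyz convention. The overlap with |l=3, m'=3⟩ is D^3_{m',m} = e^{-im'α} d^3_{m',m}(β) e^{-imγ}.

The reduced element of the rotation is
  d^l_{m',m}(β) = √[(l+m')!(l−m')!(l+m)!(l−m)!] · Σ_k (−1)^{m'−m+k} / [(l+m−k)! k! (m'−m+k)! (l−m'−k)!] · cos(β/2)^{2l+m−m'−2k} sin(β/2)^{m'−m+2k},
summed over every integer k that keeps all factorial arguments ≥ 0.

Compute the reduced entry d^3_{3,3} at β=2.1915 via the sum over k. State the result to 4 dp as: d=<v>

d=0.0092

d^3_{3,3}(β=2.1915) via the finite sum:
Half-angle: c=0.457380, s=0.889272. N=√(720·1·720·1)=720.000000
k: max(0,(3)−(3))=0 … min(3+(3),3−(3))=0
  k=0: (−1)^0·720.0000/(720)·0.4574^6·0.8893^0 = +0.009155
d^3_{3,3}(2.1915) = +0.009155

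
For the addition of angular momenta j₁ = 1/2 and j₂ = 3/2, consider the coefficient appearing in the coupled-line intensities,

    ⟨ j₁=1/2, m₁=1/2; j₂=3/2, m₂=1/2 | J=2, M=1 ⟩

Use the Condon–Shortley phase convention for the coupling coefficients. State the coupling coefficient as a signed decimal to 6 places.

+0.866025  (= +√(3/4))

j₁+j₂−J=0  J+j₁−j₂=1  J−j₁+j₂=3  j₁+j₂+J+1=5
(j₁±m₁, j₂±m₂, J±M) = (1,0,2,1,3,1)
P² = 3
sum k=0..0:
  [0] +1/2 = 1/2
S = 1/2
C² = P²·S² = 3/4 ; C = +0.866025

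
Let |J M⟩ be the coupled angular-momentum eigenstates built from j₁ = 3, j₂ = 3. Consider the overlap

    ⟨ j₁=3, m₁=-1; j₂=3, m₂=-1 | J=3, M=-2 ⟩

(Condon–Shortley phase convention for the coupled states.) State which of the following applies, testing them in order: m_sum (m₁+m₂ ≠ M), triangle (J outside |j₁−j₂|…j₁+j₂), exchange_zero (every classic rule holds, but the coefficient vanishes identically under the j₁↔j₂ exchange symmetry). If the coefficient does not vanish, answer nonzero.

exchange_zero

m-sum: m₁+m₂ = -1+(-1) = -2, M = -2  ✓
triangle: |j₁−j₂| = 0 ≤ J = 3 ≤ j₁+j₂ = 6  ✓
exchange: j₁=j₂ and m₁=m₂, and (−1)^(j₁+j₂−J) = (−1)^3 = −1 forces ⟨j₁m₁;j₂m₂|JM⟩ = −⟨j₂m₂;j₁m₁|JM⟩ = −⟨j₁m₁;j₂m₂|JM⟩ ⇒ the coefficient vanishes identically
Racah sum check: Σ_k collapses to 0 ⇒ CG = 0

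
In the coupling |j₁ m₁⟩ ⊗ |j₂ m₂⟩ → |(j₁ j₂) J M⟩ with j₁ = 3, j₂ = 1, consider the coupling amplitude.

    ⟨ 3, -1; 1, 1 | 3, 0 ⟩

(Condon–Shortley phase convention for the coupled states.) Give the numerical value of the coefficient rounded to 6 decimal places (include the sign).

-0.707107

√[7·1!5!1!/8! · 2!4!2!0!3!3!] = √(72)
  +(−1)^1/∏(1,0,3,1,2,0)! = -1/12  (running -1/12)
⟨..|..⟩ = √(72)·(-1/12) = -0.707107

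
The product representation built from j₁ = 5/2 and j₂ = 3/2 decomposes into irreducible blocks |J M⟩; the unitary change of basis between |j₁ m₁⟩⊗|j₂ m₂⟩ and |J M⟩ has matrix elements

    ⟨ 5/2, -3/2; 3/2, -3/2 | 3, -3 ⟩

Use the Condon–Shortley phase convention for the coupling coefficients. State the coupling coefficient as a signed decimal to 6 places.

triangle: 1!·4!·2!/8! = 48/40320
(j±m)!: 1!·4!·0!·3!·0!·6! = 103680
prefactor² = (2J+1)·Δ·N² = 864
  k=0: +1/(0!·1!·4!·0!·0!·2!) = 1/48
Σ = 1/48  ⇒  CG² = 864·(1/48)² = 3/8
CG = +√(3/8) = +0.612372

+√(3/8) ≈ +0.612372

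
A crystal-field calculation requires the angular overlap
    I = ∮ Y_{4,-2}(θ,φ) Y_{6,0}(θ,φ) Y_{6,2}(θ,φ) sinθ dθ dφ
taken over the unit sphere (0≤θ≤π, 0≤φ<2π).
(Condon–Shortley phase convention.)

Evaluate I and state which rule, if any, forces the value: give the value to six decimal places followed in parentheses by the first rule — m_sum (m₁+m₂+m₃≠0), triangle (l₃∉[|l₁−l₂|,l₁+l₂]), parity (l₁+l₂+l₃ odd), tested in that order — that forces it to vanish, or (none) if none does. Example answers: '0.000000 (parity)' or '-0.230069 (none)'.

-0.107540 (none)

Rules hold: Σm=0, L=16 even, 2≤6≤10.
N = 9·13·13 = 1521
Δ = 4!·4!·8!/17! = 1/15315300
Racah Σ t=0..4: t=0:+1/829440 t=1:−1/25920 t=2:+1/9216 t=3:−1/25920 t=4:+1/829440 = 7/207360
⇒ 3j(4 6 6; 0 0 0)² = 28/2431, sgn +1
Racah Σ t=2..4: t=2:+1/55296 t=3:−1/25920 t=4:+1/138240 = -11/829440
⇒ 3j(4 6 6; -2 0 2)² = 11/1326, sgn -1
4πI² = N·(3j₀)²·(3jₘ)² = 42/289
I = -1·√(0.145329/4π) = -0.10754019
No selection rule forces the value: the integral is nonzero (none).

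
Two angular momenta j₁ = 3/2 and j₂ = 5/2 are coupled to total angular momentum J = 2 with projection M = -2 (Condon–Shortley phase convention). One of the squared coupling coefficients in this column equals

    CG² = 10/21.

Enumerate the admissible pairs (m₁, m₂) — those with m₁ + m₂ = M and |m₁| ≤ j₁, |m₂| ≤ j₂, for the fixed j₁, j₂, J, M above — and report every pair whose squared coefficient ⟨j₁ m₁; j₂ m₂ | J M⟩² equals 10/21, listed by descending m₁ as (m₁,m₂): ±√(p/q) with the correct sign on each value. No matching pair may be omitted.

(1/2,-5/2): +√(10/21)

Admissible pairs with m₁+m₂ = M = -2: (-3/2,-1/2), (-1/2,-3/2), (1/2,-5/2)
  (m₁,m₂)=(1/2,-5/2): CG² = 10/21, CG = +√(10/21)   ← matches the target
  (m₁,m₂)=(-1/2,-3/2): CG² = 8/21, CG = −√(8/21)
  (m₁,m₂)=(-3/2,-1/2): CG² = 1/7, CG = +√(1/7)
Pairs with CG² = 10/21: (1/2,-5/2): +√(10/21)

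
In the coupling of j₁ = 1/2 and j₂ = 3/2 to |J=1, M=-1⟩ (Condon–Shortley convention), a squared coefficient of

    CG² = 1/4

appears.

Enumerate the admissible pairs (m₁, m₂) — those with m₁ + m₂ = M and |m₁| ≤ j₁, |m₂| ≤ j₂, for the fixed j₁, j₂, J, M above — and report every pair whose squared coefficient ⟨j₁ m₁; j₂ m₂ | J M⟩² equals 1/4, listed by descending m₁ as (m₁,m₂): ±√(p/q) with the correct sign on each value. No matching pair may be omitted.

(-1/2,-1/2): −√(1/4)

Admissible pairs with m₁+m₂ = M = -1: (-1/2,-1/2), (1/2,-3/2)
  (m₁,m₂)=(1/2,-3/2): CG² = 3/4, CG = +√(3/4)
  (m₁,m₂)=(-1/2,-1/2): CG² = 1/4, CG = −√(1/4)   ← matches the target
Pairs with CG² = 1/4: (-1/2,-1/2): −√(1/4)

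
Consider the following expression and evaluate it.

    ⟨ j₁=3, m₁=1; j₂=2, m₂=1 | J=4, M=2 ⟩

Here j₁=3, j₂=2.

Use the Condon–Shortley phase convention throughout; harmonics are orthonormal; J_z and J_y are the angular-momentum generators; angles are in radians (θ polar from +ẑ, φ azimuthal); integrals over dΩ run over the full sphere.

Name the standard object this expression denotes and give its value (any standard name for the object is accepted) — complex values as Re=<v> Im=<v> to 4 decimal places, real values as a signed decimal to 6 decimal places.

Clebsch–Gordan coefficient, −√(1/28) ≈ -0.188982

This is a Clebsch–Gordan (vector-coupling) coefficient.
triangle: 1!×5!×3!/10! = 720/3628800
(j±m)!: 4!×2!×3!×1!×6!×2! = 414720
prefactor² = (2J+1)×Δ×N² = 5184/7
  k=0: +1/(0!×1!×2!×3!×3!×0!) = 1/72
  k=1: −1/(1!×0!×1!×2!×4!×1!) = -1/48
Σ = -1/144  ⇒  CG² = 5184/7×(-1/144)² = 1/28
CG = −√(1/28) = -0.188982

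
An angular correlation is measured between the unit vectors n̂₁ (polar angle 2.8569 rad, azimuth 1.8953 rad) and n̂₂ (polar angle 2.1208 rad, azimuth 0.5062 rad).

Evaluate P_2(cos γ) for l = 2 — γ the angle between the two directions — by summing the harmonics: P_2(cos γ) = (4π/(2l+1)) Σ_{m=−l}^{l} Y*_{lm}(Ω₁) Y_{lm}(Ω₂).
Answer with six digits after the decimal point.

-0.054597

Addition theorem: P_2(cos γ) = (4π/5) Σ_m Y*_{lm}(Ω₁) Y_{lm}(Ω₂), m = −2…2:
  term(m=-2) = -0.00800 + 0.00304j   from Y*(Ω₁)=-0.02428 - 0.01842j, Y(Ω₂)=0.14874 - 0.23810j
  term(m=-1) = 0.01295 + 0.07051j   from Y*(Ω₁)=0.06640 - 0.19738j, Y(Ω₂)=-0.30108 + 0.16691j
  term(m=+0) = -0.03164 + 0.00000j   from Y*(Ω₁)=0.55615 + 0.00000j, Y(Ω₂)=-0.05689 + 0.00000j
  term(m=+1) = 0.01295 - 0.07051j   from Y*(Ω₁)=-0.06640 - 0.19738j, Y(Ω₂)=0.30108 + 0.16691j
  term(m=+2) = -0.00800 - 0.00304j   from Y*(Ω₁)=-0.02428 + 0.01842j, Y(Ω₂)=0.14874 + 0.23810j
Σ over m = -0.02172 - 0.00000j; ×(4π/5) → -0.05460 - 0.00000j. Real part: -0.054597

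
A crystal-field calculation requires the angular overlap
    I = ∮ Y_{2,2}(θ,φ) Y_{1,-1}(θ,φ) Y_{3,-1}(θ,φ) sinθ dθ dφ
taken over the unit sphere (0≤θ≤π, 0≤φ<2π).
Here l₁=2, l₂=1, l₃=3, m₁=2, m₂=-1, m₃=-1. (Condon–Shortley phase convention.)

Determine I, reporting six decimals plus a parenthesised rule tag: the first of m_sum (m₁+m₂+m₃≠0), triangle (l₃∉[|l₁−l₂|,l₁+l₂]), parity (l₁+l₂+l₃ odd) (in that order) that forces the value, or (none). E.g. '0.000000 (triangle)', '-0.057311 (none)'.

Rules hold: Σm=0, L=6 even, 1≤3≤3.
N = 5·3·7 = 105
Δ = 0!·4!·2!/7! = 1/105
Racah Σ t=0..0: t=0:+1/4 = 1/4
⇒ 3j(2 1 3; 0 0 0)² = 3/35, sgn -1
Racah Σ t=0..0: t=0:+1/48 = 1/48
⇒ 3j(2 1 3; 2 -1 -1)² = 1/105, sgn +1
4πI² = N·(3j₀)²·(3jₘ)² = 3/35
I = -1·√(0.0857143/4π) = -0.08258890
No selection rule forces the value: the integral is nonzero (none).

-0.082589 (none)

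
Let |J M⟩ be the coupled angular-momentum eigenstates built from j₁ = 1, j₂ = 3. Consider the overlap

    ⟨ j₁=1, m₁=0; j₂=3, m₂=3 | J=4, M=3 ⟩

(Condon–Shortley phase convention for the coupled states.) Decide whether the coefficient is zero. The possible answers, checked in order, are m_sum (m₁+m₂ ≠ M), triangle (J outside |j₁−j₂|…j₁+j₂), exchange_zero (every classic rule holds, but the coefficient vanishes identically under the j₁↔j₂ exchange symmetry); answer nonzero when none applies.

nonzero

m-sum: m₁+m₂ = 0+3 = 3, M = 3  ✓
triangle: |j₁−j₂| = 2 ≤ J = 4 ≤ j₁+j₂ = 4  ✓
exchange: j₁≠j₂ or m₁≠m₂ — the exchange symmetry imposes no constraint here
value check: CG = +√(1/4) = +0.500000 ≠ 0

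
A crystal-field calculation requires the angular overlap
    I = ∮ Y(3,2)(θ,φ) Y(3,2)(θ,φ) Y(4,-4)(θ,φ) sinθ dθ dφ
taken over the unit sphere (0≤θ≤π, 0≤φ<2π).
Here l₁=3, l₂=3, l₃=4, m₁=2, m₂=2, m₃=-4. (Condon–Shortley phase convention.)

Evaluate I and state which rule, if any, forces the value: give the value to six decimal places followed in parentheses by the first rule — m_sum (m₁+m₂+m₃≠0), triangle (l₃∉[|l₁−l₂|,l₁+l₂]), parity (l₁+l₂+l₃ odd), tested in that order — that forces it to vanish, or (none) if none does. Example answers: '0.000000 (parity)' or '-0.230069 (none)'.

Rules hold: Σm=0, L=10 even, 0≤4≤6.
N = 7·7·9 = 441
Δ = 2!·4!·4!/11! = 1/34650
Racah Σ t=0..2: t=0:+1/72 t=1:−1/16 t=2:+1/72 = -5/144
⇒ 3j(3 3 4; 0 0 0)² = 2/77, sgn -1
Racah Σ t=1..1: t=1:−1/576 = -1/576
⇒ 3j(3 3 4; 2 2 -4)² = 5/99, sgn -1
4πI² = N·(3j₀)²·(3jₘ)² = 70/121
I = +1·√(0.578512/4π) = 0.21456131
No selection rule forces the value: the integral is nonzero (none).

0.214561 (none)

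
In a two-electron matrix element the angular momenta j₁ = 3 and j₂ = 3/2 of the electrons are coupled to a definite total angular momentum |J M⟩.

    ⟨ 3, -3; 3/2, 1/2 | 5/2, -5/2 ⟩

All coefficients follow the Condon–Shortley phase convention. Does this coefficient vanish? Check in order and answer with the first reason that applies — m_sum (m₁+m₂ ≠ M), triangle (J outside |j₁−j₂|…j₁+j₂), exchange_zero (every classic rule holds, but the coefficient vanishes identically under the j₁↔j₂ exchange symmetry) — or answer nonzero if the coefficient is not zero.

m-sum: m₁+m₂ = -3+1/2 = -5/2, M = -5/2  ✓
triangle: |j₁−j₂| = 3/2 ≤ J = 5/2 ≤ j₁+j₂ = 9/2  ✓
exchange: j₁≠j₂ or m₁≠m₂ — the exchange symmetry imposes no constraint here
value check: CG = +√(15/28) = +0.731925 ≠ 0

nonzero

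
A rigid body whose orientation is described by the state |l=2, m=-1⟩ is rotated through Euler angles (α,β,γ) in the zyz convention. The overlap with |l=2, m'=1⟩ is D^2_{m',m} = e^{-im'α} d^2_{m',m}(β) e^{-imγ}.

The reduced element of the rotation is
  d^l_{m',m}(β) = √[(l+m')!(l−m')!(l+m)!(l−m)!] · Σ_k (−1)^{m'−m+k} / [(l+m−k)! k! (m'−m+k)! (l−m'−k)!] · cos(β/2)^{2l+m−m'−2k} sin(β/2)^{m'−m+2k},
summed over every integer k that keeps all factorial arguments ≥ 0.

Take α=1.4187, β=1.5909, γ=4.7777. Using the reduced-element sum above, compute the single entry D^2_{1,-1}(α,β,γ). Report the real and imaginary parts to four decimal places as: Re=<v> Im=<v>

Re=-0.4780 Im=-0.1056

First d^2_{1,-1}(β=1.5909), then the phase factors e^{-i(1)α} and e^{-i(-1)γ}:
Half-angle: c=0.699963, s=0.714179. N=√(6·1·1·6)=6.000000
Admissible k: 0..1 (factorial args all ≥0)
  k=0: (−1)^2·6.0000/(2)·0.7000^2·0.7142^2 = +0.749697
  k=1: (−1)^3·6.0000/(6)·0.7000^0·0.7142^4 = -0.260152
d^2_{1,-1}(1.5909) = +0.749697 -0.260152 = +0.489545
Attach z-rotation phases: D = e^{-i(1)(1.4187)}·(+0.489545)·e^{-i(-1)(4.7777)} = -0.478021-0.105594i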